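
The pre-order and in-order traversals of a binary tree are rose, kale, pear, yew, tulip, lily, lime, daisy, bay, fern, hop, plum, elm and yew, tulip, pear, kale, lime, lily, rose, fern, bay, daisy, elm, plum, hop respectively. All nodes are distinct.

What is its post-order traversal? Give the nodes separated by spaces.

The first element of pre-order is the root; it splits in-order into left and right subtrees.
Root rose: left subtree has 6 nodes {yew, tulip, pear, kale, lime, lily}, right has 6 {fern, bay, daisy, elm, plum, hop}.
  Root kale: left subtree has 3 nodes {yew, tulip, pear}, right has 2 {lime, lily}.
    Root pear: left subtree has 2 nodes {yew, tulip}, right has 0 { }.
      Root yew: left subtree has 0 nodes { }, right has 1 {tulip}.
    Root lily: left subtree has 1 node {lime}, right has 0 { }.
  Root daisy: left subtree has 2 nodes {fern, bay}, right has 3 {elm, plum, hop}.
    Root bay: left subtree has 1 node {fern}, right has 0 { }.
    Root hop: left subtree has 2 nodes {elm, plum}, right has 0 { }.
      Root plum: left subtree has 1 node {elm}, right has 0 { }.

tulip yew pear lime lily kale fern bay elm plum hop daisy rose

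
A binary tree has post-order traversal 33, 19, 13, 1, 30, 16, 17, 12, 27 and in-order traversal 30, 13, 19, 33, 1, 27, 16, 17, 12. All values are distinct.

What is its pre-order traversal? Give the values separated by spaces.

27 30 1 13 19 33 12 17 16

The last element of post-order is the root; it splits in-order into left and right subtrees.
Root 27: left subtree has 5 nodes {30, 13, 19, 33, 1}, right has 3 {16, 17, 12}.
  Root 30: left subtree has 0 nodes { }, right has 4 {13, 19, 33, 1}.
    Root 1: left subtree has 3 nodes {13, 19, 33}, right has 0 { }.
      Root 13: left subtree has 0 nodes { }, right has 2 {19, 33}.
        Root 19: left subtree has 0 nodes { }, right has 1 {33}.
  Root 12: left subtree has 2 nodes {16, 17}, right has 0 { }.
    Root 17: left subtree has 1 node {16}, right has 0 { }.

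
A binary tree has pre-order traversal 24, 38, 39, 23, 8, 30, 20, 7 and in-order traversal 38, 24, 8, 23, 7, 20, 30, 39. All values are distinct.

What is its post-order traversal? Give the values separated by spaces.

38 8 7 20 30 23 39 24

The first element of pre-order is the root; it splits in-order into left and right subtrees.
Root 24: left subtree has 1 node {38}, right has 6 {8, 23, 7, 20, 30, 39}.
  Root 39: left subtree has 5 nodes {8, 23, 7, 20, 30}, right has 0 { }.
    Root 23: left subtree has 1 node {8}, right has 3 {7, 20, 30}.
      Root 30: left subtree has 2 nodes {7, 20}, right has 0 { }.
        Root 20: left subtree has 1 node {7}, right has 0 { }.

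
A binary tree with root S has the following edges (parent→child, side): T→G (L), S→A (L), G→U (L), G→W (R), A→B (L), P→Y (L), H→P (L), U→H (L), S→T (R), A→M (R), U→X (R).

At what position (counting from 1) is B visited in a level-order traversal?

4

Level-order visits nodes level by level from the root, left to right within each level.
Level 0: S
Level 1: A, T
Level 2: B, M, G
Level 3: U, W
Level 4: H, X
Level 5: P
Level 6: Y
Full level-order sequence: S, A, T, B, M, G, U, W, H, X, P, Y.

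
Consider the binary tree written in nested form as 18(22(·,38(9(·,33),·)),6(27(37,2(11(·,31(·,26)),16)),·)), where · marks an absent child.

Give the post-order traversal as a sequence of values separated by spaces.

Post-order visits the left subtree, then the right subtree, then the node.
At 18: go left to 22.
  At 22: no left child.
  At 22: go right to 38.
    At 38: go left to 9.
      At 9: no left child.
      At 9: go right to 33.
        33 is a leaf — visit 33.
      Visit 9.
    At 38: no right child.
    Visit 38.
  Visit 22.
At 18: go right to 6.
  At 6: go left to 27.
    At 27: go left to 37.
      37 is a leaf — visit 37.
    At 27: go right to 2.
      At 2: go left to 11.
        At 11: no left child.
        At 11: go right to 31.
          At 31: no left child.
          At 31: go right to 26.
            26 is a leaf — visit 26.
          Visit 31.
        Visit 11.
      At 2: go right to 16.
        16 is a leaf — visit 16.
      Visit 2.
    Visit 27.
  At 6: no right child.
  Visit 6.
Visit 18.

33 9 38 22 37 26 31 11 16 2 27 6 18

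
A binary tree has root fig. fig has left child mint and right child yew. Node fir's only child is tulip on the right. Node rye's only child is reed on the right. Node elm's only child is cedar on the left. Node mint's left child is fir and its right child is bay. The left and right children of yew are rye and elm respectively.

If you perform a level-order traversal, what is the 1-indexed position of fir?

Level-order visits nodes level by level from the root, left to right within each level.
Level 0: fig
Level 1: mint, yew
Level 2: fir, bay, rye, elm
Level 3: tulip, reed, cedar
Full level-order sequence: fig, mint, yew, fir, bay, rye, elm, tulip, reed, cedar.

4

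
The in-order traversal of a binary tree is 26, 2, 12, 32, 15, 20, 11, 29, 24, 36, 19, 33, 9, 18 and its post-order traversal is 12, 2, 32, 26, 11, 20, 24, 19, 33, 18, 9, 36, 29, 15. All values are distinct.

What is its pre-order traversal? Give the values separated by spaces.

The last element of post-order is the root; it splits in-order into left and right subtrees.
Root 15: left subtree has 4 nodes {26, 2, 12, 32}, right has 9 {20, 11, 29, 24, 36, 19, 33, 9, 18}.
  Root 26: left subtree has 0 nodes { }, right has 3 {2, 12, 32}.
    Root 32: left subtree has 2 nodes {2, 12}, right has 0 { }.
      Root 2: left subtree has 0 nodes { }, right has 1 {12}.
  Root 29: left subtree has 2 nodes {20, 11}, right has 6 {24, 36, 19, 33, 9, 18}.
    Root 20: left subtree has 0 nodes { }, right has 1 {11}.
    Root 36: left subtree has 1 node {24}, right has 4 {19, 33, 9, 18}.
      Root 9: left subtree has 2 nodes {19, 33}, right has 1 {18}.
        Root 33: left subtree has 1 node {19}, right has 0 { }.

15 26 32 2 12 29 20 11 36 24 9 33 19 18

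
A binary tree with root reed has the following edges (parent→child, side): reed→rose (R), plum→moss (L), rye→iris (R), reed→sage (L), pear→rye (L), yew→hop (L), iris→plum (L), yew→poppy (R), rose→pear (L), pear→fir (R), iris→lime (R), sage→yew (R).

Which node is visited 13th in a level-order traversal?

moss

Level-order visits nodes level by level from the root, left to right within each level.
Level 0: reed
Level 1: sage, rose
Level 2: yew, pear
Level 3: hop, poppy, rye, fir
Level 4: iris
Level 5: plum, lime
Level 6: moss
Full level-order sequence: reed, sage, rose, yew, pear, hop, poppy, rye, fir, iris, plum, lime, moss.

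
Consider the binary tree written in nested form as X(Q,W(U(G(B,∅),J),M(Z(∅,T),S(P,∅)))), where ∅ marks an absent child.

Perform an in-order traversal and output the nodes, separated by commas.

Q, X, B, G, U, J, W, Z, T, M, P, S

In-order visits the left subtree, then the node, then the right subtree.
At X: go left to Q.
  Q is a leaf — visit Q.
Visit X.
At X: go right to W.
  At W: go left to U.
    At U: go left to G.
      At G: go left to B.
        B is a leaf — visit B.
      Visit G.
      At G: no right child.
    Visit U.
    At U: go right to J.
      J is a leaf — visit J.
  Visit W.
  At W: go right to M.
    At M: go left to Z.
      At Z: no left child.
      Visit Z.
      At Z: go right to T.
        T is a leaf — visit T.
    Visit M.
    At M: go right to S.
      At S: go left to P.
        P is a leaf — visit P.
      Visit S.
      At S: no right child.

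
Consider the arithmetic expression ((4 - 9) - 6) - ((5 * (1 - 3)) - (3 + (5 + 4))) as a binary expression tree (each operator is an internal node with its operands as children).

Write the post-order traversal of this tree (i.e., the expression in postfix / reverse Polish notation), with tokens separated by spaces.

4 9 - 6 - 5 1 3 - * 3 5 4 + + - -

Post-order on an expression tree gives postfix notation: for each operator, emit left operand, right operand, then the operator.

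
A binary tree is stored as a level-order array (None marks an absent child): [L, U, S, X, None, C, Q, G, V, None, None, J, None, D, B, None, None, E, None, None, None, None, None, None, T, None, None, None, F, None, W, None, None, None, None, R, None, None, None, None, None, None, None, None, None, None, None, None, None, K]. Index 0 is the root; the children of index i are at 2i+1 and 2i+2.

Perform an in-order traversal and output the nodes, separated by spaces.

G X R E V U L J K T C S D F Q B W

In-order visits the left subtree, then the node, then the right subtree.
At L: go left to U.
  At U: go left to X.
    At X: go left to G.
      G is a leaf — visit G.
    Visit X.
    At X: go right to V.
      At V: go left to E.
        At E: go left to R.
          R is a leaf — visit R.
        Visit E.
        At E: no right child.
      Visit V.
      At V: no right child.
  Visit U.
  At U: no right child.
Visit L.
At L: go right to S.
  At S: go left to C.
    At C: go left to J.
      At J: no left child.
      Visit J.
      At J: go right to T.
        At T: go left to K.
          K is a leaf — visit K.
        Visit T.
        At T: no right child.
    Visit C.
    At C: no right child.
  Visit S.
  At S: go right to Q.
    At Q: go left to D.
      At D: no left child.
      Visit D.
      At D: go right to F.
        F is a leaf — visit F.
    Visit Q.
    At Q: go right to B.
      At B: no left child.
      Visit B.
      At B: go right to W.
        W is a leaf — visit W.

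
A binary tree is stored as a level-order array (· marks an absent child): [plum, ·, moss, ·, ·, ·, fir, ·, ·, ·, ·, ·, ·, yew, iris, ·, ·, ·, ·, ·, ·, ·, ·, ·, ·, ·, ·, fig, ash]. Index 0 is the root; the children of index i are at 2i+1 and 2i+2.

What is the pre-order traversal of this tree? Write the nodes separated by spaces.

Pre-order visits the node, then its left subtree, then its right subtree.
Visit plum.
At plum: no left child.
At plum: go right to moss.
  Visit moss.
  At moss: no left child.
  At moss: go right to fir.
    Visit fir.
    At fir: go left to yew.
      Visit yew.
      At yew: go left to fig.
        fig is a leaf — visit fig.
      At yew: go right to ash.
        ash is a leaf — visit ash.
    At fir: go right to iris.
      iris is a leaf — visit iris.

plum moss fir yew fig ash iris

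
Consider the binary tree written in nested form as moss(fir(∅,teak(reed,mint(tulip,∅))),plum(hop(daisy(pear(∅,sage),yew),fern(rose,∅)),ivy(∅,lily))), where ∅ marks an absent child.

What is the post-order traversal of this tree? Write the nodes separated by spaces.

Post-order visits the left subtree, then the right subtree, then the node.
At moss: go left to fir.
  At fir: no left child.
  At fir: go right to teak.
    At teak: go left to reed.
      reed is a leaf — visit reed.
    At teak: go right to mint.
      At mint: go left to tulip.
        tulip is a leaf — visit tulip.
      At mint: no right child.
      Visit mint.
    Visit teak.
  Visit fir.
At moss: go right to plum.
  At plum: go left to hop.
    At hop: go left to daisy.
      At daisy: go left to pear.
        At pear: no left child.
        At pear: go right to sage.
          sage is a leaf — visit sage.
        Visit pear.
      At daisy: go right to yew.
        yew is a leaf — visit yew.
      Visit daisy.
    At hop: go right to fern.
      At fern: go left to rose.
        rose is a leaf — visit rose.
      At fern: no right child.
      Visit fern.
    Visit hop.
  At plum: go right to ivy.
    At ivy: no left child.
    At ivy: go right to lily.
      lily is a leaf — visit lily.
    Visit ivy.
  Visit plum.
Visit moss.

reed tulip mint teak fir sage pear yew daisy rose fern hop lily ivy plum moss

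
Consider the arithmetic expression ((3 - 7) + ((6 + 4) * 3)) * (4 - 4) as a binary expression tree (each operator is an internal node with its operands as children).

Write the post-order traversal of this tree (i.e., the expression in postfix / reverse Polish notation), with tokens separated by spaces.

3 7 - 6 4 + 3 * + 4 4 - *

Post-order on an expression tree gives postfix notation: for each operator, emit left operand, right operand, then the operator.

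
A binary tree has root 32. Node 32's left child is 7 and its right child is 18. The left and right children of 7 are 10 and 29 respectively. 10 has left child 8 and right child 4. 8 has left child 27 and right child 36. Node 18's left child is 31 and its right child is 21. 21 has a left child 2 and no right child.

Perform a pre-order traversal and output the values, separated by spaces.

32 7 10 8 27 36 4 29 18 31 21 2

Pre-order visits the node, then its left subtree, then its right subtree.
Visit 32.
At 32: go left to 7.
  Visit 7.
  At 7: go left to 10.
    Visit 10.
    At 10: go left to 8.
      Visit 8.
      At 8: go left to 27.
        27 is a leaf — visit 27.
      At 8: go right to 36.
        36 is a leaf — visit 36.
    At 10: go right to 4.
      4 is a leaf — visit 4.
  At 7: go right to 29.
    29 is a leaf — visit 29.
At 32: go right to 18.
  Visit 18.
  At 18: go left to 31.
    31 is a leaf — visit 31.
  At 18: go right to 21.
    Visit 21.
    At 21: go left to 2.
      2 is a leaf — visit 2.
    At 21: no right child.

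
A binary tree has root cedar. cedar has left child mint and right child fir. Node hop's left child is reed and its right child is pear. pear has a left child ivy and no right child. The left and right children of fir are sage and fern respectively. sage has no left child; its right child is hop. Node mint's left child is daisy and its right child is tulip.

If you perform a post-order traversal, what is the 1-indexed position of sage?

Post-order visits the left subtree, then the right subtree, then the node.
At cedar: go left to mint.
  At mint: go left to daisy.
    daisy is a leaf — visit daisy.
  At mint: go right to tulip.
    tulip is a leaf — visit tulip.
  Visit mint.
At cedar: go right to fir.
  At fir: go left to sage.
    At sage: no left child.
    At sage: go right to hop.
      At hop: go left to reed.
        reed is a leaf — visit reed.
      At hop: go right to pear.
        At pear: go left to ivy.
          ivy is a leaf — visit ivy.
        At pear: no right child.
        Visit pear.
      Visit hop.
    Visit sage.
  At fir: go right to fern.
    fern is a leaf — visit fern.
  Visit fir.
Visit cedar.
Full post-order sequence: daisy, tulip, mint, reed, ivy, pear, hop, sage, fern, fir, cedar.

8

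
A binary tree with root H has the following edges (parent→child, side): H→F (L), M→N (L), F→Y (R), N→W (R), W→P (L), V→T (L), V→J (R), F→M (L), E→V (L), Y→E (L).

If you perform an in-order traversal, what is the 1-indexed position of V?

7

In-order visits the left subtree, then the node, then the right subtree.
At H: go left to F.
  At F: go left to M.
    At M: go left to N.
      At N: no left child.
      Visit N.
      At N: go right to W.
        At W: go left to P.
          P is a leaf — visit P.
        Visit W.
        At W: no right child.
    Visit M.
    At M: no right child.
  Visit F.
  At F: go right to Y.
    At Y: go left to E.
      At E: go left to V.
        At V: go left to T.
          T is a leaf — visit T.
        Visit V.
        At V: go right to J.
          J is a leaf — visit J.
      Visit E.
      At E: no right child.
    Visit Y.
    At Y: no right child.
Visit H.
At H: no right child.
Full in-order sequence: N, P, W, M, F, T, V, J, E, Y, H.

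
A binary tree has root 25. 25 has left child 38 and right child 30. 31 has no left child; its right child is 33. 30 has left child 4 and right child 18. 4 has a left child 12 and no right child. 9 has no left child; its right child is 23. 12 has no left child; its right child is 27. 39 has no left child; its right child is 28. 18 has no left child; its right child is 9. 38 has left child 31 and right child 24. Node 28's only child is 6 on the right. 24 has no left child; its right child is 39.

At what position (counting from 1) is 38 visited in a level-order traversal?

2

Level-order visits nodes level by level from the root, left to right within each level.
Level 0: 25
Level 1: 38, 30
Level 2: 31, 24, 4, 18
Level 3: 33, 39, 12, 9
Level 4: 28, 27, 23
Level 5: 6
Full level-order sequence: 25, 38, 30, 31, 24, 4, 18, 33, 39, 12, 9, 28, 27, 23, 6.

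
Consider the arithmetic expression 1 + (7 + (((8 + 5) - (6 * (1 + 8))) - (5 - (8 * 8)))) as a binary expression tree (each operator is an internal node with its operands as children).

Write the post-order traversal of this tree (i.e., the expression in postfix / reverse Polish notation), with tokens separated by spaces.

Post-order on an expression tree gives postfix notation: for each operator, emit left operand, right operand, then the operator.

1 7 8 5 + 6 1 8 + * - 5 8 8 * - - + +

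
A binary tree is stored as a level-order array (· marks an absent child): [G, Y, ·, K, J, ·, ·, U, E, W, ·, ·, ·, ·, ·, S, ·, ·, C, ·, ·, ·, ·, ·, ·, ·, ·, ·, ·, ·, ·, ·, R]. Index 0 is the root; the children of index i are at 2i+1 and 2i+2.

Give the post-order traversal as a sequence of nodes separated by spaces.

R S U C E K W J Y G

Post-order visits the left subtree, then the right subtree, then the node.
At G: go left to Y.
  At Y: go left to K.
    At K: go left to U.
      At U: go left to S.
        At S: no left child.
        At S: go right to R.
          R is a leaf — visit R.
        Visit S.
      At U: no right child.
      Visit U.
    At K: go right to E.
      At E: no left child.
      At E: go right to C.
        C is a leaf — visit C.
      Visit E.
    Visit K.
  At Y: go right to J.
    At J: go left to W.
      W is a leaf — visit W.
    At J: no right child.
    Visit J.
  Visit Y.
At G: no right child.
Visit G.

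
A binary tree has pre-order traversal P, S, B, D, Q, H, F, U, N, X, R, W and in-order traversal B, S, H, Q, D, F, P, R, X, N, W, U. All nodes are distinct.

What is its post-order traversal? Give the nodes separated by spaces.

B H Q F D S R X W N U P

The first element of pre-order is the root; it splits in-order into left and right subtrees.
Root P: left subtree has 6 nodes {B, S, H, Q, D, F}, right has 5 {R, X, N, W, U}.
  Root S: left subtree has 1 node {B}, right has 4 {H, Q, D, F}.
    Root D: left subtree has 2 nodes {H, Q}, right has 1 {F}.
      Root Q: left subtree has 1 node {H}, right has 0 { }.
  Root U: left subtree has 4 nodes {R, X, N, W}, right has 0 { }.
    Root N: left subtree has 2 nodes {R, X}, right has 1 {W}.
      Root X: left subtree has 1 node {R}, right has 0 { }.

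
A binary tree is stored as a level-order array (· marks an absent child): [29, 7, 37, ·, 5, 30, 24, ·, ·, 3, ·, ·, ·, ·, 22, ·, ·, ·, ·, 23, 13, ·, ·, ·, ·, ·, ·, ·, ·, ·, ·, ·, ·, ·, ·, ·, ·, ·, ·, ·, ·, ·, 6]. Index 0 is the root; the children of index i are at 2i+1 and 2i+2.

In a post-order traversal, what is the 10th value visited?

Post-order visits the left subtree, then the right subtree, then the node.
At 29: go left to 7.
  At 7: no left child.
  At 7: go right to 5.
    At 5: go left to 3.
      At 3: go left to 23.
        23 is a leaf — visit 23.
      At 3: go right to 13.
        At 13: no left child.
        At 13: go right to 6.
          6 is a leaf — visit 6.
        Visit 13.
      Visit 3.
    At 5: no right child.
    Visit 5.
  Visit 7.
At 29: go right to 37.
  At 37: go left to 30.
    30 is a leaf — visit 30.
  At 37: go right to 24.
    At 24: no left child.
    At 24: go right to 22.
      22 is a leaf — visit 22.
    Visit 24.
  Visit 37.
Visit 29.
Full post-order sequence: 23, 6, 13, 3, 5, 7, 30, 22, 24, 37, 29.

37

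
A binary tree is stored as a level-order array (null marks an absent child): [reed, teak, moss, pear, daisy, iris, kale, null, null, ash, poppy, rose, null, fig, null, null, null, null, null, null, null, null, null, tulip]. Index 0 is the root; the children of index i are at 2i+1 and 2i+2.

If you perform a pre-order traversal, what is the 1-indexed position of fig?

Pre-order visits the node, then its left subtree, then its right subtree.
Visit reed.
At reed: go left to teak.
  Visit teak.
  At teak: go left to pear.
    pear is a leaf — visit pear.
  At teak: go right to daisy.
    Visit daisy.
    At daisy: go left to ash.
      ash is a leaf — visit ash.
    At daisy: go right to poppy.
      poppy is a leaf — visit poppy.
At reed: go right to moss.
  Visit moss.
  At moss: go left to iris.
    Visit iris.
    At iris: go left to rose.
      Visit rose.
      At rose: go left to tulip.
        tulip is a leaf — visit tulip.
      At rose: no right child.
    At iris: no right child.
  At moss: go right to kale.
    Visit kale.
    At kale: go left to fig.
      fig is a leaf — visit fig.
    At kale: no right child.
Full pre-order sequence: reed, teak, pear, daisy, ash, poppy, moss, iris, rose, tulip, kale, fig.

12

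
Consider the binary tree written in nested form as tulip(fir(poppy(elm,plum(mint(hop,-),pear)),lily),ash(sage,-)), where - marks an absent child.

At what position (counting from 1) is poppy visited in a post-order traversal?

Post-order visits the left subtree, then the right subtree, then the node.
At tulip: go left to fir.
  At fir: go left to poppy.
    At poppy: go left to elm.
      elm is a leaf — visit elm.
    At poppy: go right to plum.
      At plum: go left to mint.
        At mint: go left to hop.
          hop is a leaf — visit hop.
        At mint: no right child.
        Visit mint.
      At plum: go right to pear.
        pear is a leaf — visit pear.
      Visit plum.
    Visit poppy.
  At fir: go right to lily.
    lily is a leaf — visit lily.
  Visit fir.
At tulip: go right to ash.
  At ash: go left to sage.
    sage is a leaf — visit sage.
  At ash: no right child.
  Visit ash.
Visit tulip.
Full post-order sequence: elm, hop, mint, pear, plum, poppy, lily, fir, sage, ash, tulip.

6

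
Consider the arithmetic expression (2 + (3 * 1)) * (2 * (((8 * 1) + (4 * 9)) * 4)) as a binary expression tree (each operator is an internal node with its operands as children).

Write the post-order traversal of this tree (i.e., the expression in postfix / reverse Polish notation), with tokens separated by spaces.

Post-order on an expression tree gives postfix notation: for each operator, emit left operand, right operand, then the operator.

2 3 1 * + 2 8 1 * 4 9 * + 4 * * *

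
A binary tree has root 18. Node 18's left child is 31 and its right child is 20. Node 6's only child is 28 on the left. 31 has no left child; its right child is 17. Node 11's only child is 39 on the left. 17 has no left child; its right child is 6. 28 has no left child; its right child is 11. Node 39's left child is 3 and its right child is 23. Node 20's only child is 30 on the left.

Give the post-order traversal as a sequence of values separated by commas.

3, 23, 39, 11, 28, 6, 17, 31, 30, 20, 18

Post-order visits the left subtree, then the right subtree, then the node.
At 18: go left to 31.
  At 31: no left child.
  At 31: go right to 17.
    At 17: no left child.
    At 17: go right to 6.
      At 6: go left to 28.
        At 28: no left child.
        At 28: go right to 11.
          At 11: go left to 39.
            At 39: go left to 3.
              3 is a leaf — visit 3.
            At 39: go right to 23.
              23 is a leaf — visit 23.
            Visit 39.
          At 11: no right child.
          Visit 11.
        Visit 28.
      At 6: no right child.
      Visit 6.
    Visit 17.
  Visit 31.
At 18: go right to 20.
  At 20: go left to 30.
    30 is a leaf — visit 30.
  At 20: no right child.
  Visit 20.
Visit 18.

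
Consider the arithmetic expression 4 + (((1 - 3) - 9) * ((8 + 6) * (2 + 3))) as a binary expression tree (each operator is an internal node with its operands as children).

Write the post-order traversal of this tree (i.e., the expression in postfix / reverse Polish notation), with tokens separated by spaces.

Post-order on an expression tree gives postfix notation: for each operator, emit left operand, right operand, then the operator.

4 1 3 - 9 - 8 6 + 2 3 + * * +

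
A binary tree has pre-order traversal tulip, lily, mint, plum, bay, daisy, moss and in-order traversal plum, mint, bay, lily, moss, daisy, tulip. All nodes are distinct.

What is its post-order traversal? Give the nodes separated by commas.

The first element of pre-order is the root; it splits in-order into left and right subtrees.
Root tulip: left subtree has 6 nodes {plum, mint, bay, lily, moss, daisy}, right has 0 { }.
  Root lily: left subtree has 3 nodes {plum, mint, bay}, right has 2 {moss, daisy}.
    Root mint: left subtree has 1 node {plum}, right has 1 {bay}.
    Root daisy: left subtree has 1 node {moss}, right has 0 { }.

plum, bay, mint, moss, daisy, lily, tulip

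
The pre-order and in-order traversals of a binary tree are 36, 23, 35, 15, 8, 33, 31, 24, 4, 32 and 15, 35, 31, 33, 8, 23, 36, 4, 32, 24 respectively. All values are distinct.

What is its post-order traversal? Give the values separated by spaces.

The first element of pre-order is the root; it splits in-order into left and right subtrees.
Root 36: left subtree has 6 nodes {15, 35, 31, 33, 8, 23}, right has 3 {4, 32, 24}.
  Root 23: left subtree has 5 nodes {15, 35, 31, 33, 8}, right has 0 { }.
    Root 35: left subtree has 1 node {15}, right has 3 {31, 33, 8}.
      Root 8: left subtree has 2 nodes {31, 33}, right has 0 { }.
        Root 33: left subtree has 1 node {31}, right has 0 { }.
  Root 24: left subtree has 2 nodes {4, 32}, right has 0 { }.
    Root 4: left subtree has 0 nodes { }, right has 1 {32}.

15 31 33 8 35 23 32 4 24 36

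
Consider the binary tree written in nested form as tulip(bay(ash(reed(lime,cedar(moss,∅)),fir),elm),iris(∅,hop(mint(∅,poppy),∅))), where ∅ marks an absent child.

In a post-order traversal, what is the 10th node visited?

mint

Post-order visits the left subtree, then the right subtree, then the node.
At tulip: go left to bay.
  At bay: go left to ash.
    At ash: go left to reed.
      At reed: go left to lime.
        lime is a leaf — visit lime.
      At reed: go right to cedar.
        At cedar: go left to moss.
          moss is a leaf — visit moss.
        At cedar: no right child.
        Visit cedar.
      Visit reed.
    At ash: go right to fir.
      fir is a leaf — visit fir.
    Visit ash.
  At bay: go right to elm.
    elm is a leaf — visit elm.
  Visit bay.
At tulip: go right to iris.
  At iris: no left child.
  At iris: go right to hop.
    At hop: go left to mint.
      At mint: no left child.
      At mint: go right to poppy.
        poppy is a leaf — visit poppy.
      Visit mint.
    At hop: no right child.
    Visit hop.
  Visit iris.
Visit tulip.
Full post-order sequence: lime, moss, cedar, reed, fir, ash, elm, bay, poppy, mint, hop, iris, tulip.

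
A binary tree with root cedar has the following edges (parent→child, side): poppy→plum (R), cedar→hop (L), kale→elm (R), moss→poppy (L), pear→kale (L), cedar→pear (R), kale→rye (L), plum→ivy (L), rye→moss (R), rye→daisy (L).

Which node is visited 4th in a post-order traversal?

plum

Post-order visits the left subtree, then the right subtree, then the node.
At cedar: go left to hop.
  hop is a leaf — visit hop.
At cedar: go right to pear.
  At pear: go left to kale.
    At kale: go left to rye.
      At rye: go left to daisy.
        daisy is a leaf — visit daisy.
      At rye: go right to moss.
        At moss: go left to poppy.
          At poppy: no left child.
          At poppy: go right to plum.
            At plum: go left to ivy.
              ivy is a leaf — visit ivy.
            At plum: no right child.
            Visit plum.
          Visit poppy.
        At moss: no right child.
        Visit moss.
      Visit rye.
    At kale: go right to elm.
      elm is a leaf — visit elm.
    Visit kale.
  At pear: no right child.
  Visit pear.
Visit cedar.
Full post-order sequence: hop, daisy, ivy, plum, poppy, moss, rye, elm, kale, pear, cedar.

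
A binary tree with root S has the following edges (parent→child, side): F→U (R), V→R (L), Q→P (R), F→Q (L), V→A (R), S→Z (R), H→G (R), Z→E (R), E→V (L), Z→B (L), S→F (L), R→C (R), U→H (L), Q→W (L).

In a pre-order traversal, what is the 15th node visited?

Pre-order visits the node, then its left subtree, then its right subtree.
Visit S.
At S: go left to F.
  Visit F.
  At F: go left to Q.
    Visit Q.
    At Q: go left to W.
      W is a leaf — visit W.
    At Q: go right to P.
      P is a leaf — visit P.
  At F: go right to U.
    Visit U.
    At U: go left to H.
      Visit H.
      At H: no left child.
      At H: go right to G.
        G is a leaf — visit G.
    At U: no right child.
At S: go right to Z.
  Visit Z.
  At Z: go left to B.
    B is a leaf — visit B.
  At Z: go right to E.
    Visit E.
    At E: go left to V.
      Visit V.
      At V: go left to R.
        Visit R.
        At R: no left child.
        At R: go right to C.
          C is a leaf — visit C.
      At V: go right to A.
        A is a leaf — visit A.
    At E: no right child.
Full pre-order sequence: S, F, Q, W, P, U, H, G, Z, B, E, V, R, C, A.

A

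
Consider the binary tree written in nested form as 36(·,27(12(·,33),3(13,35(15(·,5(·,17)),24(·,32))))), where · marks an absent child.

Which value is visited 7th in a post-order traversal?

32

Post-order visits the left subtree, then the right subtree, then the node.
At 36: no left child.
At 36: go right to 27.
  At 27: go left to 12.
    At 12: no left child.
    At 12: go right to 33.
      33 is a leaf — visit 33.
    Visit 12.
  At 27: go right to 3.
    At 3: go left to 13.
      13 is a leaf — visit 13.
    At 3: go right to 35.
      At 35: go left to 15.
        At 15: no left child.
        At 15: go right to 5.
          At 5: no left child.
          At 5: go right to 17.
            17 is a leaf — visit 17.
          Visit 5.
        Visit 15.
      At 35: go right to 24.
        At 24: no left child.
        At 24: go right to 32.
          32 is a leaf — visit 32.
        Visit 24.
      Visit 35.
    Visit 3.
  Visit 27.
Visit 36.
Full post-order sequence: 33, 12, 13, 17, 5, 15, 32, 24, 35, 3, 27, 36.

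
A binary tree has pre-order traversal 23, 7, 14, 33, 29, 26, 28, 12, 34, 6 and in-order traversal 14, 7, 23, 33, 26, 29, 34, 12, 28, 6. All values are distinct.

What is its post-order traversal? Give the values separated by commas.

14, 7, 26, 34, 12, 6, 28, 29, 33, 23

The first element of pre-order is the root; it splits in-order into left and right subtrees.
Root 23: left subtree has 2 nodes {14, 7}, right has 7 {33, 26, 29, 34, 12, 28, 6}.
  Root 7: left subtree has 1 node {14}, right has 0 { }.
  Root 33: left subtree has 0 nodes { }, right has 6 {26, 29, 34, 12, 28, 6}.
    Root 29: left subtree has 1 node {26}, right has 4 {34, 12, 28, 6}.
      Root 28: left subtree has 2 nodes {34, 12}, right has 1 {6}.
        Root 12: left subtree has 1 node {34}, right has 0 { }.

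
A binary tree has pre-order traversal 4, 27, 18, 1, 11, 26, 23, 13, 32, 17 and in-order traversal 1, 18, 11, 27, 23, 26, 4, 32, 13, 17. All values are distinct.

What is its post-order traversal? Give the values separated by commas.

The first element of pre-order is the root; it splits in-order into left and right subtrees.
Root 4: left subtree has 6 nodes {1, 18, 11, 27, 23, 26}, right has 3 {32, 13, 17}.
  Root 27: left subtree has 3 nodes {1, 18, 11}, right has 2 {23, 26}.
    Root 18: left subtree has 1 node {1}, right has 1 {11}.
    Root 26: left subtree has 1 node {23}, right has 0 { }.
  Root 13: left subtree has 1 node {32}, right has 1 {17}.

1, 11, 18, 23, 26, 27, 32, 17, 13, 4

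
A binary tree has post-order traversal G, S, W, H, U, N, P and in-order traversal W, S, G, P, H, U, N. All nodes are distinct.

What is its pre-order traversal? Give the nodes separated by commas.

The last element of post-order is the root; it splits in-order into left and right subtrees.
Root P: left subtree has 3 nodes {W, S, G}, right has 3 {H, U, N}.
  Root W: left subtree has 0 nodes { }, right has 2 {S, G}.
    Root S: left subtree has 0 nodes { }, right has 1 {G}.
  Root N: left subtree has 2 nodes {H, U}, right has 0 { }.
    Root U: left subtree has 1 node {H}, right has 0 { }.

P, W, S, G, N, U, H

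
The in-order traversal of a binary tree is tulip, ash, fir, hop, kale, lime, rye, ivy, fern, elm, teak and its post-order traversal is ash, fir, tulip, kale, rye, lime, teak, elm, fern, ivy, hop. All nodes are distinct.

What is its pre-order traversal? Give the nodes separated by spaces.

The last element of post-order is the root; it splits in-order into left and right subtrees.
Root hop: left subtree has 3 nodes {tulip, ash, fir}, right has 7 {kale, lime, rye, ivy, fern, elm, teak}.
  Root tulip: left subtree has 0 nodes { }, right has 2 {ash, fir}.
    Root fir: left subtree has 1 node {ash}, right has 0 { }.
  Root ivy: left subtree has 3 nodes {kale, lime, rye}, right has 3 {fern, elm, teak}.
    Root lime: left subtree has 1 node {kale}, right has 1 {rye}.
    Root fern: left subtree has 0 nodes { }, right has 2 {elm, teak}.
      Root elm: left subtree has 0 nodes { }, right has 1 {teak}.

hop tulip fir ash ivy lime kale rye fern elm teak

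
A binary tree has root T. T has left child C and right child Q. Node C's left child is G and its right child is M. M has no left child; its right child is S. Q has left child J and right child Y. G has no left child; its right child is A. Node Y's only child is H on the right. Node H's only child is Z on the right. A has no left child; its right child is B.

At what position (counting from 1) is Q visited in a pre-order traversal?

Pre-order visits the node, then its left subtree, then its right subtree.
Visit T.
At T: go left to C.
  Visit C.
  At C: go left to G.
    Visit G.
    At G: no left child.
    At G: go right to A.
      Visit A.
      At A: no left child.
      At A: go right to B.
        B is a leaf — visit B.
  At C: go right to M.
    Visit M.
    At M: no left child.
    At M: go right to S.
      S is a leaf — visit S.
At T: go right to Q.
  Visit Q.
  At Q: go left to J.
    J is a leaf — visit J.
  At Q: go right to Y.
    Visit Y.
    At Y: no left child.
    At Y: go right to H.
      Visit H.
      At H: no left child.
      At H: go right to Z.
        Z is a leaf — visit Z.
Full pre-order sequence: T, C, G, A, B, M, S, Q, J, Y, H, Z.

8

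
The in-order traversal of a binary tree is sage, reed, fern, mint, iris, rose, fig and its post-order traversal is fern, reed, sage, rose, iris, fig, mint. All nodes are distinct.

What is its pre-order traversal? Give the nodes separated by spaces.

The last element of post-order is the root; it splits in-order into left and right subtrees.
Root mint: left subtree has 3 nodes {sage, reed, fern}, right has 3 {iris, rose, fig}.
  Root sage: left subtree has 0 nodes { }, right has 2 {reed, fern}.
    Root reed: left subtree has 0 nodes { }, right has 1 {fern}.
  Root fig: left subtree has 2 nodes {iris, rose}, right has 0 { }.
    Root iris: left subtree has 0 nodes { }, right has 1 {rose}.

mint sage reed fern fig iris rose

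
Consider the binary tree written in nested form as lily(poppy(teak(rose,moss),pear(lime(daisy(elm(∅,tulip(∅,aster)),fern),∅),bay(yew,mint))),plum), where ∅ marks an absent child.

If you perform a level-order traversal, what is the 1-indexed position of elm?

13

Level-order visits nodes level by level from the root, left to right within each level.
Level 0: lily
Level 1: poppy, plum
Level 2: teak, pear
Level 3: rose, moss, lime, bay
Level 4: daisy, yew, mint
Level 5: elm, fern
Level 6: tulip
Level 7: aster
Full level-order sequence: lily, poppy, plum, teak, pear, rose, moss, lime, bay, daisy, yew, mint, elm, fern, tulip, aster.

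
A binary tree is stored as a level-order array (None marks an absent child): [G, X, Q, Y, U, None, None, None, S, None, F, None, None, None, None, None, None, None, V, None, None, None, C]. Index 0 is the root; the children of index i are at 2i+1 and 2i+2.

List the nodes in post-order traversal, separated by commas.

Post-order visits the left subtree, then the right subtree, then the node.
At G: go left to X.
  At X: go left to Y.
    At Y: no left child.
    At Y: go right to S.
      At S: no left child.
      At S: go right to V.
        V is a leaf — visit V.
      Visit S.
    Visit Y.
  At X: go right to U.
    At U: no left child.
    At U: go right to F.
      At F: no left child.
      At F: go right to C.
        C is a leaf — visit C.
      Visit F.
    Visit U.
  Visit X.
At G: go right to Q.
  Q is a leaf — visit Q.
Visit G.

V, S, Y, C, F, U, X, Q, G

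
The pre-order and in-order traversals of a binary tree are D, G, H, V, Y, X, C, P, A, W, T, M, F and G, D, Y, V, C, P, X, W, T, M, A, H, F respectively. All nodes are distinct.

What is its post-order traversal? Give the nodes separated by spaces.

G Y P C M T W A X V F H D

The first element of pre-order is the root; it splits in-order into left and right subtrees.
Root D: left subtree has 1 node {G}, right has 11 {Y, V, C, P, X, W, T, M, A, H, F}.
  Root H: left subtree has 9 nodes {Y, V, C, P, X, W, T, M, A}, right has 1 {F}.
    Root V: left subtree has 1 node {Y}, right has 7 {C, P, X, W, T, M, A}.
      Root X: left subtree has 2 nodes {C, P}, right has 4 {W, T, M, A}.
        Root C: left subtree has 0 nodes { }, right has 1 {P}.
        Root A: left subtree has 3 nodes {W, T, M}, right has 0 { }.
          Root W: left subtree has 0 nodes { }, right has 2 {T, M}.
            Root T: left subtree has 0 nodes { }, right has 1 {M}.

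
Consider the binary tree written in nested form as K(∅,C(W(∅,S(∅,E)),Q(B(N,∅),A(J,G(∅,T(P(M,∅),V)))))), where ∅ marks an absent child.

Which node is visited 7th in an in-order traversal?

In-order visits the left subtree, then the node, then the right subtree.
At K: no left child.
Visit K.
At K: go right to C.
  At C: go left to W.
    At W: no left child.
    Visit W.
    At W: go right to S.
      At S: no left child.
      Visit S.
      At S: go right to E.
        E is a leaf — visit E.
  Visit C.
  At C: go right to Q.
    At Q: go left to B.
      At B: go left to N.
        N is a leaf — visit N.
      Visit B.
      At B: no right child.
    Visit Q.
    At Q: go right to A.
      At A: go left to J.
        J is a leaf — visit J.
      Visit A.
      At A: go right to G.
        At G: no left child.
        Visit G.
        At G: go right to T.
          At T: go left to P.
            At P: go left to M.
              M is a leaf — visit M.
            Visit P.
            At P: no right child.
          Visit T.
          At T: go right to V.
            V is a leaf — visit V.
Full in-order sequence: K, W, S, E, C, N, B, Q, J, A, G, M, P, T, V.

B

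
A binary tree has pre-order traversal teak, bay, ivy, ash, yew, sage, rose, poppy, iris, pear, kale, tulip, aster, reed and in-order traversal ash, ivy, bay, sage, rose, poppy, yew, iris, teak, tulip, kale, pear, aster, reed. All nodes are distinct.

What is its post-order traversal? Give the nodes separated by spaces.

The first element of pre-order is the root; it splits in-order into left and right subtrees.
Root teak: left subtree has 8 nodes {ash, ivy, bay, sage, rose, poppy, yew, iris}, right has 5 {tulip, kale, pear, aster, reed}.
  Root bay: left subtree has 2 nodes {ash, ivy}, right has 5 {sage, rose, poppy, yew, iris}.
    Root ivy: left subtree has 1 node {ash}, right has 0 { }.
    Root yew: left subtree has 3 nodes {sage, rose, poppy}, right has 1 {iris}.
      Root sage: left subtree has 0 nodes { }, right has 2 {rose, poppy}.
        Root rose: left subtree has 0 nodes { }, right has 1 {poppy}.
  Root pear: left subtree has 2 nodes {tulip, kale}, right has 2 {aster, reed}.
    Root kale: left subtree has 1 node {tulip}, right has 0 { }.
    Root aster: left subtree has 0 nodes { }, right has 1 {reed}.

ash ivy poppy rose sage iris yew bay tulip kale reed aster pear teak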